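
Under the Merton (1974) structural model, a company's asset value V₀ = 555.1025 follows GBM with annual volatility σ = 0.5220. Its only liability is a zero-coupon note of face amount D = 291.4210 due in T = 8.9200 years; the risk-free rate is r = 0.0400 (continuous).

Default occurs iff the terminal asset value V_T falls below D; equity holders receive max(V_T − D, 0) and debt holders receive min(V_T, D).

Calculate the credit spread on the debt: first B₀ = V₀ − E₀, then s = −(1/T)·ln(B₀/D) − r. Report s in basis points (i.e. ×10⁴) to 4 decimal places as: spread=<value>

spread=471.8575

Apply the equity-as-call identities (strike 291.4210, horizon 8.9200 years):
d₁ = [ln(V₀/D) + (r + σ²/2)T] / (σ√T)
   = [ln(555.1025/291.4210) + (0.0400 + 0.5·0.5220²)·8.9200] / (0.5220·√8.9200)
   = [0.644384 + 1.572079] / 1.559024 = 1.421698
d₂ = d₁ − σ√T = 1.421698 − 1.559024 = -0.137326
N(d₁) = 0.922443,  N(d₂) = 0.445387,  e^(−rT) = 0.699912
E₀ = V₀·N(d₁) − D·e^(−rT)·N(d₂)
   = 555.1025·0.922443 − 291.4210·0.699912·0.445387 = 421.205333
B₀ = V₀ − E₀ = 555.1025 − 421.205333 = 133.897167
spread = −(1/T)·ln(B₀/D) − r = −(1/8.9200)·ln(133.897167/291.4210) − 0.0400 = 0.04718575
in basis points: 0.04718575 × 10⁴ = 471.8575 bp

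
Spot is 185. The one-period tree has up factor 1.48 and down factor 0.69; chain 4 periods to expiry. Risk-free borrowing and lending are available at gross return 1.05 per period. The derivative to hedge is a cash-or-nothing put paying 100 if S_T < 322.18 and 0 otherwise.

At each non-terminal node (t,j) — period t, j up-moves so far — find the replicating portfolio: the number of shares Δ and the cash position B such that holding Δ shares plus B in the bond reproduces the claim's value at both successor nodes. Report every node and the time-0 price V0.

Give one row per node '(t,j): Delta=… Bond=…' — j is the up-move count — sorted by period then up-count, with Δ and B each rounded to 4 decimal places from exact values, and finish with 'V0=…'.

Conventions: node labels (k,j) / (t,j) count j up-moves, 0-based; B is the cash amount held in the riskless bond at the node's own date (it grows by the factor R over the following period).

(0,0): Delta=-0.2004 Bond=98.8507
(1,0): Delta=-0.1868 Bond=102.0514
(1,1): Delta=-0.2080 Bond=105.8738
(2,0): Delta=0.0000 Bond=90.7029
(2,1): Delta=-0.2908 Bond=126.8039
(2,2): Delta=-0.1619 Bond=92.4906
(3,0): Delta=0.0000 Bond=95.2381
(3,1): Delta=0.0000 Bond=95.2381
(3,2): Delta=-0.4527 Bond=178.4207
(3,3): Delta=0.0000 Bond=0.0000
V0=61.7725

Under the risk-neutral measure, an up-move has probability p* = (R−d)/(u−d) = 0.4557 and values discount at R = 1.05.
Payoffs at expiry: V(4,0)=100.0000, V(4,1)=100.0000, V(4,2)=100.0000, V(4,3)=0.0000, V(4,4)=0.0000
(3,0): S=60.7742. Δ = (V_up−V_dn)/(S_up−S_dn) = (100.0000−100.0000)/(89.9458−41.9342) = 0.0000. V = [p*·100.0000 + (1−p*)·100.0000]/1.05 = 95.2381. B = V − Δ·S = 95.2381.
(3,1): S=130.3562. Δ = (V_up−V_dn)/(S_up−S_dn) = (100.0000−100.0000)/(192.9271−89.9458) = 0.0000. V = [p*·100.0000 + (1−p*)·100.0000]/1.05 = 95.2381. B = V − Δ·S = 95.2381.
(3,2): S=279.6046. Δ = (V_up−V_dn)/(S_up−S_dn) = (0.0000−100.0000)/(413.8147−192.9271) = -0.4527. V = [p*·0.0000 + (1−p*)·100.0000]/1.05 = 51.8385. B = V − Δ·S = 178.4207.
(3,3): S=599.7315. Δ = (V_up−V_dn)/(S_up−S_dn) = (0.0000−0.0000)/(887.6026−413.8147) = 0.0000. V = [p*·0.0000 + (1−p*)·0.0000]/1.05 = 0.0000. B = V − Δ·S = 0.0000.
(2,0): S=88.0785. Δ = (V_up−V_dn)/(S_up−S_dn) = (95.2381−95.2381)/(130.3562−60.7742) = 0.0000. V = [p*·95.2381 + (1−p*)·95.2381]/1.05 = 90.7029. B = V − Δ·S = 90.7029.
(2,1): S=188.9220. Δ = (V_up−V_dn)/(S_up−S_dn) = (51.8385−95.2381)/(279.6046−130.3562) = -0.2908. V = [p*·51.8385 + (1−p*)·95.2381]/1.05 = 71.8677. B = V − Δ·S = 126.8039.
(2,2): S=405.2240. Δ = (V_up−V_dn)/(S_up−S_dn) = (0.0000−51.8385)/(599.7315−279.6046) = -0.1619. V = [p*·0.0000 + (1−p*)·51.8385]/1.05 = 26.8723. B = V − Δ·S = 92.4906.
(1,0): S=127.6500. Δ = (V_up−V_dn)/(S_up−S_dn) = (71.8677−90.7029)/(188.9220−88.0785) = -0.1868. V = [p*·71.8677 + (1−p*)·90.7029]/1.05 = 78.2093. B = V − Δ·S = 102.0514.
(1,1): S=273.8000. Δ = (V_up−V_dn)/(S_up−S_dn) = (26.8723−71.8677)/(405.2240−188.9220) = -0.2080. V = [p*·26.8723 + (1−p*)·71.8677]/1.05 = 48.9175. B = V − Δ·S = 105.8738.
(0,0): S=185.0000. Δ = (V_up−V_dn)/(S_up−S_dn) = (48.9175−78.2093)/(273.8000−127.6500) = -0.2004. V = [p*·48.9175 + (1−p*)·78.2093]/1.05 = 61.7725. B = V − Δ·S = 98.8507.
As a check, the time-0 holding Δ(0,0)·S0 + B(0,0) comes to 61.7725 — exactly V0.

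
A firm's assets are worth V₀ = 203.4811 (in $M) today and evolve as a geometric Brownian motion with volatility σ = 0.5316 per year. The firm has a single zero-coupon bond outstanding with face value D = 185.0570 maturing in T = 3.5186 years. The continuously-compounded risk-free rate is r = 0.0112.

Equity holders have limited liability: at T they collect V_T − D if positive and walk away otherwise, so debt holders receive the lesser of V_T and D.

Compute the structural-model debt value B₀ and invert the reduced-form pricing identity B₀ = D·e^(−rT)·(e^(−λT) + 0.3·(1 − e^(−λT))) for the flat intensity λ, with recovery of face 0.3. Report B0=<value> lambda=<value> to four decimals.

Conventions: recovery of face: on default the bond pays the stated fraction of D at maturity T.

With assets at 203.4811 and a single debt payment of 185.0570 at 3.5186 years:
d₁ = [ln(V₀/D) + (r + σ²/2)T] / (σ√T)
   = [ln(203.4811/185.0570) + (0.0112 + 0.5·0.5316²)·3.5186] / (0.5316·√3.5186)
   = [0.094909 + 0.536584] / 0.997172 = 0.633284
d₂ = d₁ − σ√T = 0.633284 − 0.997172 = -0.363887
N(d₁) = 0.736726,  N(d₂) = 0.357971,  e^(−rT) = 0.961358
E₀ = V₀·N(d₁) − D·e^(−rT)·N(d₂)
   = 203.4811·0.736726 − 185.0570·0.961358·0.357971 = 86.224600
B₀ = V₀ − E₀ = 203.4811 − 86.224600 = 117.256500
e^(−λT) = (B₀·e^(rT)/D − 0.3)/(1 − 0.3) = (117.2565·1.040195/185.0570 − 0.3)/0.7 = 0.51298897
λ = −ln(0.51298897)/3.5186 = 0.189706

B0=117.2565 lambda=0.1897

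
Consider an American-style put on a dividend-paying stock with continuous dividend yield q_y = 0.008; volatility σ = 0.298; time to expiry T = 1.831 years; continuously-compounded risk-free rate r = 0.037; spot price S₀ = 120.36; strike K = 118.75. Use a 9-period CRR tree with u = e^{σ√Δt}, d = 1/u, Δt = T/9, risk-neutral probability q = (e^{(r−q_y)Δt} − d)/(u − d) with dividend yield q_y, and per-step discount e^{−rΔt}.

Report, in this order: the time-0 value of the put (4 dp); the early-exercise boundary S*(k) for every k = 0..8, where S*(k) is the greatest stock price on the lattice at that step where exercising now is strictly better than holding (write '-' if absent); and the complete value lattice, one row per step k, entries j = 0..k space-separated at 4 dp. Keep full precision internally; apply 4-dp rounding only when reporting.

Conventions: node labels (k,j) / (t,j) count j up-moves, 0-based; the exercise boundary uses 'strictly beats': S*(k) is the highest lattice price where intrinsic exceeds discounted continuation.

price = 15.9263
boundary = - - - - 70.3046 80.4190 70.3046 80.4190 91.9884
tree:
15.9263
22.0132 9.7966
29.5757 14.4318 5.0926
38.5051 20.6794 8.1105 2.0100
48.4454 28.6881 12.6099 3.5227 0.4566
57.2876 38.3310 19.0307 6.0790 0.8993 0.0000
65.0178 48.4454 27.6642 10.2813 1.7710 0.0000 0.0000
71.7757 57.2876 38.3310 16.9183 3.4879 0.0000 0.0000 0.0000
77.6837 65.0178 48.4454 26.7616 6.8690 0.0000 0.0000 0.0000 0.0000
82.8486 71.7757 57.2876 38.3310 13.5277 0.0000 0.0000 0.0000 0.0000 0.0000

params: Δt=0.20344 u=1.14386 d=0.87423 q=0.48839 e^(-rΔt)=0.99250
t_9 payoffs: 82.8486 71.7757 57.2876 38.3310 13.5277 0.0000 0.0000 0.0000 0.0000 0.0000
t_8: node(8,0) S=41.0663 payoff=77.6837 vs cont=76.8599 → 77.6837 [stop]  node(8,1) S=53.7322 payoff=65.0178 vs cont=64.2146 → 65.0178 [stop]  node(8,2) S=70.3046 payoff=48.4454 vs cont=47.6692 → 48.4454 [stop]  node(8,3) S=91.9884 payoff=26.7616 vs cont=26.0207 → 26.7616 [stop]  node(8,4) S=120.3600 payoff=0.0000 vs cont=6.8690 → 6.8690 [wait]  node(8,5) S=157.4821 payoff=0.0000 vs cont=0.0000 → 0.0000 [wait]  node(8,6) S=206.0537 payoff=0.0000 vs cont=0.0000 → 0.0000 [wait]  node(8,7) S=269.6059 payoff=0.0000 vs cont=0.0000 → 0.0000 [wait]  node(8,8) S=352.7593 payoff=0.0000 vs cont=0.0000 → 0.0000 [wait]  ⇒ S*(8)=91.9884
t_7: node(7,0) S=46.9743 payoff=71.7757 vs cont=70.9616 → 71.7757 [stop]  node(7,1) S=61.4624 payoff=57.2876 vs cont=56.4970 → 57.2876 [stop]  node(7,2) S=80.4190 payoff=38.3310 vs cont=37.5713 → 38.3310 [stop]  node(7,3) S=105.2223 payoff=13.5277 vs cont=16.9183 → 16.9183 [wait]  node(7,4) S=137.6755 payoff=0.0000 vs cont=3.4879 → 3.4879 [wait]  node(7,5) S=180.1382 payoff=0.0000 vs cont=0.0000 → 0.0000 [wait]  node(7,6) S=235.6975 payoff=0.0000 vs cont=0.0000 → 0.0000 [wait]  node(7,7) S=308.3926 payoff=0.0000 vs cont=0.0000 → 0.0000 [wait]  ⇒ S*(7)=80.4190
t_6: node(6,0) S=53.7322 payoff=65.0178 vs cont=64.2146 → 65.0178 [stop]  node(6,1) S=70.3046 payoff=48.4454 vs cont=47.6692 → 48.4454 [stop]  node(6,2) S=91.9884 payoff=26.7616 vs cont=27.6642 → 27.6642 [wait]  node(6,3) S=120.3600 payoff=0.0000 vs cont=10.2813 → 10.2813 [wait]  node(6,4) S=157.4821 payoff=0.0000 vs cont=1.7710 → 1.7710 [wait]  node(6,5) S=206.0537 payoff=0.0000 vs cont=0.0000 → 0.0000 [wait]  node(6,6) S=269.6059 payoff=0.0000 vs cont=0.0000 → 0.0000 [wait]  ⇒ S*(6)=70.3046
t_5: node(5,0) S=61.4624 payoff=57.2876 vs cont=56.4970 → 57.2876 [stop]  node(5,1) S=80.4190 payoff=38.3310 vs cont=38.0088 → 38.3310 [stop]  node(5,2) S=105.2223 payoff=13.5277 vs cont=19.0307 → 19.0307 [wait]  node(5,3) S=137.6755 payoff=0.0000 vs cont=6.0790 → 6.0790 [wait]  node(5,4) S=180.1382 payoff=0.0000 vs cont=0.8993 → 0.8993 [wait]  node(5,5) S=235.6975 payoff=0.0000 vs cont=0.0000 → 0.0000 [wait]  ⇒ S*(5)=80.4190
t_4: node(4,0) S=70.3046 payoff=48.4454 vs cont=47.6692 → 48.4454 [stop]  node(4,1) S=91.9884 payoff=26.7616 vs cont=28.6881 → 28.6881 [wait]  node(4,2) S=120.3600 payoff=0.0000 vs cont=12.6099 → 12.6099 [wait]  node(4,3) S=157.4821 payoff=0.0000 vs cont=3.5227 → 3.5227 [wait]  node(4,4) S=206.0537 payoff=0.0000 vs cont=0.4566 → 0.4566 [wait]  ⇒ S*(4)=70.3046
t_3: node(3,0) S=80.4190 payoff=38.3310 vs cont=38.5051 → 38.5051 [wait]  node(3,1) S=105.2223 payoff=13.5277 vs cont=20.6794 → 20.6794 [wait]  node(3,2) S=137.6755 payoff=0.0000 vs cont=8.1105 → 8.1105 [wait]  node(3,3) S=180.1382 payoff=0.0000 vs cont=2.0100 → 2.0100 [wait]  ⇒ S*(3)=-
t_2: node(2,0) S=91.9884 payoff=26.7616 vs cont=29.5757 → 29.5757 [wait]  node(2,1) S=120.3600 payoff=0.0000 vs cont=14.4318 → 14.4318 [wait]  node(2,2) S=157.4821 payoff=0.0000 vs cont=5.0926 → 5.0926 [wait]  ⇒ S*(2)=-
t_1: node(1,0) S=105.2223 payoff=13.5277 vs cont=22.0132 → 22.0132 [wait]  node(1,1) S=137.6755 payoff=0.0000 vs cont=9.7966 → 9.7966 [wait]  ⇒ S*(1)=-
t_0: node(0,0) S=120.3600 payoff=0.0000 vs cont=15.9263 → 15.9263 [wait]  ⇒ S*(0)=-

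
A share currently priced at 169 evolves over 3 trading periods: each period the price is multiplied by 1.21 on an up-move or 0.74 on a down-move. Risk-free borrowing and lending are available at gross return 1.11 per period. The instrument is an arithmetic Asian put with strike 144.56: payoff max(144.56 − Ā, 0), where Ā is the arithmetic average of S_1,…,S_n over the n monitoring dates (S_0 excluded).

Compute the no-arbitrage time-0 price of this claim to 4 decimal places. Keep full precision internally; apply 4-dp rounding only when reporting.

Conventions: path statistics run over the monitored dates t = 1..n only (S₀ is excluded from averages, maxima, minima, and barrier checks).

price = 1.6443

Set p* = 0.7872 (from d < R < u); the path-dependent value is the discounted p*-expectation over all price paths.
Enumerate all 2^3 = 8 price paths (U = up ×1.21, D = down ×0.74); each path with k up-moves has probability p*^k·(1−p*)^(3−k).
DDD: Ā=95.3624, payoff=49.1976, prob=0.009632
UDD: Ā=155.9304, payoff=0.0000, prob=0.035638
DUD: Ā=129.4538, payoff=15.1062, prob=0.035638
UUD: Ā=211.6744, payoff=0.0000, prob=0.131859
DDU: Ā=109.8610, payoff=34.6990, prob=0.035638
UDU: Ā=179.6376, payoff=0.0000, prob=0.131859
DUU: Ā=153.1610, payoff=0.0000, prob=0.131859
UUU: Ā=250.4389, payoff=0.0000, prob=0.487878
Price = Σ prob·payoff / R^3 = 2.248796 / 1.367631 = 1.6443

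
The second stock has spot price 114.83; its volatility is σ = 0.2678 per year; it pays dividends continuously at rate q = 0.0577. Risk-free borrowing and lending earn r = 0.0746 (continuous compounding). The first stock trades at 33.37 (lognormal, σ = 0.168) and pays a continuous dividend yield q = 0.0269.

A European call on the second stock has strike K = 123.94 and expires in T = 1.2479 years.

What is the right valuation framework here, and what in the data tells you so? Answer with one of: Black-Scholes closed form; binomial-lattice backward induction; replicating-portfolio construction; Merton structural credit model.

framework: Black-Scholes closed form

Key observation: the instrument is a plain European call (strike 123.94) on a lognormal asset; the exact continuous-time formula applies directly.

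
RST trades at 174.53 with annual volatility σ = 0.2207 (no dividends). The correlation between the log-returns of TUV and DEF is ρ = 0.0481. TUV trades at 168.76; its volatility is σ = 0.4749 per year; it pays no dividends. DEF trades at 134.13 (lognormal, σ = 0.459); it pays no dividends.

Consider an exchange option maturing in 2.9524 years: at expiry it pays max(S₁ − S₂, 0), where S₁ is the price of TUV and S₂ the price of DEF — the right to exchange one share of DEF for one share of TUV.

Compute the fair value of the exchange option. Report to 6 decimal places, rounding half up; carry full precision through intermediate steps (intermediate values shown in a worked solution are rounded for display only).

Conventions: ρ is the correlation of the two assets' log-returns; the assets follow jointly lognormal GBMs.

σ_eff = √(σ₁² + σ₂² − 2ρσ₁σ₂) = √(0.4749² + 0.459² − 2·0.0481·0.4749·0.459) = 0.644392
d₁ = (ln(S₁/S₂) + (q₂ − q₁ + σ_eff²/2)T) / (σ_eff√T) = (ln(168.76/134.13) + (0.0 − 0.0 + 0.207621)·2.9524) / 1.107230 = 0.761041
d₂ = d₁ − σ_eff√T = 0.761041 − 1.107230 = -0.346189
N(d₁) = 0.776684,  N(d₂) = 0.364600
V = S₁·e^{−q₁T}·N(d₁) − S₂·e^{−q₂T}·N(d₂) = 131.073138 − 48.903828 = 82.169311
Key observation: no risk-free rate is needed — with the second asset as numeraire the exchange option is a call on the ratio S₁/S₂, and r cancels out of the value.

exchange price = 82.169311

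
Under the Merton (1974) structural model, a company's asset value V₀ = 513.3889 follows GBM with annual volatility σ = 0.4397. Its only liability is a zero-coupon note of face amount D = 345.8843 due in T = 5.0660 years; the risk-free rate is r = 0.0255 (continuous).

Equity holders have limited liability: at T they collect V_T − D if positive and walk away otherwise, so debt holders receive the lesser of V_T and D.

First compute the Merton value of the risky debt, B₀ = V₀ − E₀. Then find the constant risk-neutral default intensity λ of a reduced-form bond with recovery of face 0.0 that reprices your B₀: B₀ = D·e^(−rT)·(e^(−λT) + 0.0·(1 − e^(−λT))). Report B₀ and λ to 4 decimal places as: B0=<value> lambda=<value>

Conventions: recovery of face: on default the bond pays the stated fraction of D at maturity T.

B0=234.6526 lambda=0.0511

Apply the equity-as-call identities (strike 345.8843, horizon 5.0660 years):
d₁ = [ln(V₀/D) + (r + σ²/2)T] / (σ√T)
   = [ln(513.3889/345.8843) + (0.0255 + 0.5·0.4397²)·5.0660] / (0.4397·√5.0660)
   = [0.394929 + 0.618903] / 0.989667 = 1.024418
d₂ = d₁ − σ√T = 1.024418 − 0.989667 = 0.034751
N(d₁) = 0.847181,  N(d₂) = 0.513861,  e^(−rT) = 0.878813
E₀ = V₀·N(d₁) − D·e^(−rT)·N(d₂)
   = 513.3889·0.847181 − 345.8843·0.878813·0.513861 = 278.736260
B₀ = V₀ − E₀ = 513.3889 − 278.736260 = 234.652640
e^(−λT) = (B₀·e^(rT)/D − 0)/(1 − 0) = (234.6526·1.137898/345.8843 − 0)/1 = 0.77196567
λ = −ln(0.77196567)/5.0660 = 0.051089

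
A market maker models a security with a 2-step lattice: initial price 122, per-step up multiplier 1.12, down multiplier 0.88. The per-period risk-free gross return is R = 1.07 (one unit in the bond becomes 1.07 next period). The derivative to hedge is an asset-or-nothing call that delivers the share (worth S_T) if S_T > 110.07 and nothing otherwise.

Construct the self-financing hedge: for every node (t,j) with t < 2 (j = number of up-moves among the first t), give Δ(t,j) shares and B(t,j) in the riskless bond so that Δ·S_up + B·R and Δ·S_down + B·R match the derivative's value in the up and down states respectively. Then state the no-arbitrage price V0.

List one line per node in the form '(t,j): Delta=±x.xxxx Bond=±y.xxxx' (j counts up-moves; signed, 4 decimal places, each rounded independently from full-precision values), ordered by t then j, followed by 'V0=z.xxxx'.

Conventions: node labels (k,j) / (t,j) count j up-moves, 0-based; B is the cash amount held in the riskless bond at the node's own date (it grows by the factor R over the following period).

(0,0): Delta=1.6282 Bond=-80.2275
(1,0): Delta=4.6667 Bond=-412.0483
(1,1): Delta=1.0000 Bond=0.0000
V0=118.4184

Since d<R<u, set p* = (R−d)/(u−d) = 0.7917; price each node as the discounted p*-expectation of its children.
Payoffs at expiry: V(2,0)=0.0000, V(2,1)=120.2432, V(2,2)=153.0368
  t=1,j=0: stock 107.3600 → up 120.2432 (V=120.2432), down 94.4768 (V=0.0000). Price 88.9650; hedge Δ=4.6667, bond B=-412.0483.
  t=1,j=1: stock 136.6400 → up 153.0368 (V=153.0368), down 120.2432 (V=120.2432). Price 136.6400; hedge Δ=1.0000, bond B=0.0000.
  t=0,j=0: stock 122.0000 → up 136.6400 (V=136.6400), down 107.3600 (V=88.9650). Price 118.4184; hedge Δ=1.6282, bond B=-80.2275.
Check: Δ(0,0)·S0 + B(0,0) = 118.4184 = V0.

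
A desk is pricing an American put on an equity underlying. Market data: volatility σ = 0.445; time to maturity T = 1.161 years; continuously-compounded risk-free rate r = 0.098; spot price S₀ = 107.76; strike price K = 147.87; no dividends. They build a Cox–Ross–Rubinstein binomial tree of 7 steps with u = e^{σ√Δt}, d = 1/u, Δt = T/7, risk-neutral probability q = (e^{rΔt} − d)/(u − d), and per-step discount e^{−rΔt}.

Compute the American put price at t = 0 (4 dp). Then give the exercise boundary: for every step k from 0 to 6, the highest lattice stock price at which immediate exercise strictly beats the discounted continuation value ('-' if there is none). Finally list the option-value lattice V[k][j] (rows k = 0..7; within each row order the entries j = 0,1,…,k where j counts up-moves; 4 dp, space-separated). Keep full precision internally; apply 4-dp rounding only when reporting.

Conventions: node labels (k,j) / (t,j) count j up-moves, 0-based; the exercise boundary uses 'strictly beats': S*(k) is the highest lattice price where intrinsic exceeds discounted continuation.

price = 42.7929
boundary = - 89.8982 74.9971 89.8982 74.9971 89.8982 107.7600
tree:
42.7929
57.9718 29.0038
72.8729 41.7494 17.1980
85.3041 57.9718 26.8816 8.0697
95.6747 72.8729 40.4631 14.1696 2.2291
104.3264 85.3041 57.9718 24.2656 4.5293 0.0000
111.5440 95.6747 72.8729 40.1100 9.2029 0.0000 0.0000
117.5652 104.3264 85.3041 57.9718 18.6992 0.0000 0.0000 0.0000

Δt=0.16586, u=1.19869, d=0.83424, q=0.49978, disc=e^(-rΔt)=0.98388
k=7 terminal: V=max(K-S,0) → 117.5652 104.3264 85.3041 57.9718 18.6992 0.0000 0.0000 0.0000
k=6: j=0 S=36.3260 intr=111.5440 cont=109.1599 V=111.5440[EX]; j=1 S=52.1953 intr=95.6747 cont=93.2907 V=95.6747[EX]; j=2 S=74.9971 intr=72.8729 cont=70.4889 V=72.8729[EX]; j=3 S=107.7600 intr=40.1100 cont=37.7259 V=40.1100[EX]; j=4 S=154.8356 intr=0.0000 cont=9.2029 V=9.2029[hold]; j=5 S=222.4765 intr=0.0000 cont=0.0000 V=0.0000[hold]; j=6 S=319.6667 intr=0.0000 cont=0.0000 V=0.0000[hold]  S*(6)=107.7600
k=5: j=0 S=43.5436 intr=104.3264 cont=101.9423 V=104.3264[EX]; j=1 S=62.5659 intr=85.3041 cont=82.9201 V=85.3041[EX]; j=2 S=89.8982 intr=57.9718 cont=55.5878 V=57.9718[EX]; j=3 S=129.1708 intr=18.6992 cont=24.2656 V=24.2656[hold]; j=4 S=185.5998 intr=0.0000 cont=4.5293 V=4.5293[hold]; j=5 S=266.6802 intr=0.0000 cont=0.0000 V=0.0000[hold]  S*(5)=89.8982
k=4: j=0 S=52.1953 intr=95.6747 cont=93.2907 V=95.6747[EX]; j=1 S=74.9971 intr=72.8729 cont=70.4889 V=72.8729[EX]; j=2 S=107.7600 intr=40.1100 cont=40.4631 V=40.4631[hold]; j=3 S=154.8356 intr=0.0000 cont=14.1696 V=14.1696[hold]; j=4 S=222.4765 intr=0.0000 cont=2.2291 V=2.2291[hold]  S*(4)=74.9971
k=3: j=0 S=62.5659 intr=85.3041 cont=82.9201 V=85.3041[EX]; j=1 S=89.8982 intr=57.9718 cont=55.7614 V=57.9718[EX]; j=2 S=129.1708 intr=18.6992 cont=26.8816 V=26.8816[hold]; j=3 S=185.5998 intr=0.0000 cont=8.0697 V=8.0697[hold]  S*(3)=89.8982
k=2: j=0 S=74.9971 intr=72.8729 cont=70.4889 V=72.8729[EX]; j=1 S=107.7600 intr=40.1100 cont=41.7494 V=41.7494[hold]; j=2 S=154.8356 intr=0.0000 cont=17.1980 V=17.1980[hold]  S*(2)=74.9971
k=1: j=0 S=89.8982 intr=57.9718 cont=56.3939 V=57.9718[EX]; j=1 S=129.1708 intr=18.6992 cont=29.0038 V=29.0038[hold]  S*(1)=89.8982
k=0: j=0 S=107.7600 intr=40.1100 cont=42.7929 V=42.7929[hold]  S*(0)=-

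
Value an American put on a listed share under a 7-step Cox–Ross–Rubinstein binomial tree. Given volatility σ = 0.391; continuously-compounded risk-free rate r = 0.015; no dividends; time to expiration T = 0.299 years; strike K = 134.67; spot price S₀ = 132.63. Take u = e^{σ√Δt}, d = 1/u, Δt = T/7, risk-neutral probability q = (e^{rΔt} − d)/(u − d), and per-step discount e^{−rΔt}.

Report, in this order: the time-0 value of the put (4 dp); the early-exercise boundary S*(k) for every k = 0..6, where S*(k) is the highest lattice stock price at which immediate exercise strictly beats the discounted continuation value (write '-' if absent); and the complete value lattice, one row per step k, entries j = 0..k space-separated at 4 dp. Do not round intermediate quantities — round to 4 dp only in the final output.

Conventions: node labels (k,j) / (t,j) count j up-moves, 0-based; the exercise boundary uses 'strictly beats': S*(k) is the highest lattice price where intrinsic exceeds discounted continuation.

price = 12.5201
boundary = - - - - 95.9977 104.0773 112.8370
tree:
12.5201
17.5207 7.2004
23.7243 10.9241 3.2365
30.9332 16.0632 5.4546 0.8739
38.6723 22.7158 8.9856 1.6939 0.0000
46.1246 30.5927 14.3405 3.2833 0.0000 0.0000
52.9985 38.6723 21.8330 6.3642 0.0000 0.0000 0.0000
59.3387 46.1246 30.5927 12.3362 0.0000 0.0000 0.0000 0.0000

params: Δt=0.04271 u=1.08416 d=0.92237 q=0.48377 e^(-rΔt)=0.99936
t_7 payoffs: 59.3387 46.1246 30.5927 12.3362 0.0000 0.0000 0.0000 0.0000
t_6: node(6,0) S=81.6715 payoff=52.9985 vs cont=52.9122 → 52.9985 [stop]  node(6,1) S=95.9977 payoff=38.6723 vs cont=38.5860 → 38.6723 [stop]  node(6,2) S=112.8370 payoff=21.8330 vs cont=21.7468 → 21.8330 [stop]  node(6,3) S=132.6300 payoff=2.0400 vs cont=6.3642 → 6.3642 [wait]  node(6,4) S=155.8950 payoff=0.0000 vs cont=0.0000 → 0.0000 [wait]  node(6,5) S=183.2410 payoff=0.0000 vs cont=0.0000 → 0.0000 [wait]  node(6,6) S=215.3837 payoff=0.0000 vs cont=0.0000 → 0.0000 [wait]  ⇒ S*(6)=112.8370
t_5: node(5,0) S=88.5454 payoff=46.1246 vs cont=46.0384 → 46.1246 [stop]  node(5,1) S=104.0773 payoff=30.5927 vs cont=30.5064 → 30.5927 [stop]  node(5,2) S=122.3338 payoff=12.3362 vs cont=14.3405 → 14.3405 [wait]  node(5,3) S=143.7927 payoff=0.0000 vs cont=3.2833 → 3.2833 [wait]  node(5,4) S=169.0158 payoff=0.0000 vs cont=0.0000 → 0.0000 [wait]  node(5,5) S=198.6633 payoff=0.0000 vs cont=0.0000 → 0.0000 [wait]  ⇒ S*(5)=104.0773
t_4: node(4,0) S=95.9977 payoff=38.6723 vs cont=38.5860 → 38.6723 [stop]  node(4,1) S=112.8370 payoff=21.8330 vs cont=22.7158 → 22.7158 [wait]  node(4,2) S=132.6300 payoff=2.0400 vs cont=8.9856 → 8.9856 [wait]  node(4,3) S=155.8950 payoff=0.0000 vs cont=1.6939 → 1.6939 [wait]  node(4,4) S=183.2410 payoff=0.0000 vs cont=0.0000 → 0.0000 [wait]  ⇒ S*(4)=95.9977
t_3: node(3,0) S=104.0773 payoff=30.5927 vs cont=30.9332 → 30.9332 [wait]  node(3,1) S=122.3338 payoff=12.3362 vs cont=16.0632 → 16.0632 [wait]  node(3,2) S=143.7927 payoff=0.0000 vs cont=5.4546 → 5.4546 [wait]  node(3,3) S=169.0158 payoff=0.0000 vs cont=0.8739 → 0.8739 [wait]  ⇒ S*(3)=-
t_2: node(2,0) S=112.8370 payoff=21.8330 vs cont=23.7243 → 23.7243 [wait]  node(2,1) S=132.6300 payoff=2.0400 vs cont=10.9241 → 10.9241 [wait]  node(2,2) S=155.8950 payoff=0.0000 vs cont=3.2365 → 3.2365 [wait]  ⇒ S*(2)=-
t_1: node(1,0) S=122.3338 payoff=12.3362 vs cont=17.5207 → 17.5207 [wait]  node(1,1) S=143.7927 payoff=0.0000 vs cont=7.2004 → 7.2004 [wait]  ⇒ S*(1)=-
t_0: node(0,0) S=132.6300 payoff=2.0400 vs cont=12.5201 → 12.5201 [wait]  ⇒ S*(0)=-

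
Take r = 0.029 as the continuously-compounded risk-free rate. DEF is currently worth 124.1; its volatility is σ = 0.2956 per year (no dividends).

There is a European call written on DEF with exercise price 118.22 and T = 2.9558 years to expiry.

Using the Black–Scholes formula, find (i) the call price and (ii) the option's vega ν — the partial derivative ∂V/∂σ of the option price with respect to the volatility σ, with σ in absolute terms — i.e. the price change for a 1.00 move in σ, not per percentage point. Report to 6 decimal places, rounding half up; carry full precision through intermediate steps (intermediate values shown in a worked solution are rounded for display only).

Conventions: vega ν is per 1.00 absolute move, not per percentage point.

price = 31.915231
ν = 74.419981

σ√T = 0.2956·√2.9558 = 0.508209
d₁ = (ln(S/K) + (r+σ²/2)T) / (σ√T) = (ln(124.1/118.22) + (0.029+0.2956²/2)·2.9558) / 0.508209 = (0.048540 + 0.214856) / 0.508209 = 0.518284
d₂ = d₁ − σ√T = 0.518284 − 0.508209 = 0.010076
e^{−rT} = 0.917853
N(d₁) = 0.697870,  N(d₂) = 0.504020
Call price V = S·N(d₁) − K·e^{−rT}·N(d₂) = 86.605676 − 54.690445 = 31.915231
φ(d₁) = (1/√(2π))·e^{−d₁²/2} = 0.348803
ν = S·φ(d₁)·√T = 74.419981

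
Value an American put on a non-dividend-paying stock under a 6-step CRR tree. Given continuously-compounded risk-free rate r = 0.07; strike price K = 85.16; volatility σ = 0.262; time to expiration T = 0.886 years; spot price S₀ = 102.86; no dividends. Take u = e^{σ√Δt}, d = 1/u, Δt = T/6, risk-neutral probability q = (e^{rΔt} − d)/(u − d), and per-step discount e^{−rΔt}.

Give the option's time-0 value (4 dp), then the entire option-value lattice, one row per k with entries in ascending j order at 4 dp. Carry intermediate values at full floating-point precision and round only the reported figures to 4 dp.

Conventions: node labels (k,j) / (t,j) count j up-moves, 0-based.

Δt=0.14767, u=1.10592, d=0.90422, q=0.52636, disc=e^(-rΔt)=0.98972
k=6 terminal: V=max(K-S,0) → 28.9390 16.3981 1.0598 0.0000 0.0000 0.0000 0.0000
k=5: j=0 S=62.1760 intr=22.9840 cont=22.1082 V=22.9840[EX]; j=1 S=76.0453 intr=9.1147 cont=8.2390 V=9.1147[EX]; j=2 S=93.0083 intr=0.0000 cont=0.4968 V=0.4968[hold]; j=3 S=113.7552 intr=0.0000 cont=0.0000 V=0.0000[hold]; j=4 S=139.1299 intr=0.0000 cont=0.0000 V=0.0000[hold]; j=5 S=170.1649 intr=0.0000 cont=0.0000 V=0.0000[hold]
k=4: j=0 S=68.7619 intr=16.3981 cont=15.5224 V=16.3981[EX]; j=1 S=84.1002 intr=1.0598 cont=4.5314 V=4.5314[hold]; j=2 S=102.8600 intr=0.0000 cont=0.2329 V=0.2329[hold]; j=3 S=125.8044 intr=0.0000 cont=0.0000 V=0.0000[hold]; j=4 S=153.8669 intr=0.0000 cont=0.0000 V=0.0000[hold]
k=3: j=0 S=76.0453 intr=9.1147 cont=10.0475 V=10.0475[hold]; j=1 S=93.0083 intr=0.0000 cont=2.2455 V=2.2455[hold]; j=2 S=113.7552 intr=0.0000 cont=0.1092 V=0.1092[hold]; j=3 S=139.1299 intr=0.0000 cont=0.0000 V=0.0000[hold]
k=2: j=0 S=84.1002 intr=1.0598 cont=5.8797 V=5.8797[hold]; j=1 S=102.8600 intr=0.0000 cont=1.1095 V=1.1095[hold]; j=2 S=125.8044 intr=0.0000 cont=0.0512 V=0.0512[hold]
k=1: j=0 S=93.0083 intr=0.0000 cont=3.3342 V=3.3342[hold]; j=1 S=113.7552 intr=0.0000 cont=0.5467 V=0.5467[hold]
k=0: j=0 S=102.8600 intr=0.0000 cont=1.8478 V=1.8478[hold]

price = 1.8478
tree:
1.8478
3.3342 0.5467
5.8797 1.1095 0.0512
10.0475 2.2455 0.1092 0.0000
16.3981 4.5314 0.2329 0.0000 0.0000
22.9840 9.1147 0.4968 0.0000 0.0000 0.0000
28.9390 16.3981 1.0598 0.0000 0.0000 0.0000 0.0000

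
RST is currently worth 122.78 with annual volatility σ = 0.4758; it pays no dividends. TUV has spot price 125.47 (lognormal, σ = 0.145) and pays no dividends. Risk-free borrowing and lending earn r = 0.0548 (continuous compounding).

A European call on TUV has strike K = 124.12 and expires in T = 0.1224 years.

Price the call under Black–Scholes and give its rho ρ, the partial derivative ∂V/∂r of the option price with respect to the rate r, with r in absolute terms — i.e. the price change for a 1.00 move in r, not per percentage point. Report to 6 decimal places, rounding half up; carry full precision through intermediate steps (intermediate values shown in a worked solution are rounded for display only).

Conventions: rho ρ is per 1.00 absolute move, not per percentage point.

price = 3.755501
ρ = 9.440082

σ√T = 0.145·√0.1224 = 0.050729
d₁ = (ln(S/K) + (r+σ²/2)T) / (σ√T) = (ln(125.47/124.12) + (0.0548+0.145²/2)·0.1224) / 0.050729 = (0.010818 + 0.007994) / 0.050729 = 0.370833
d₂ = d₁ − σ√T = 0.370833 − 0.050729 = 0.320104
e^{−rT} = 0.993315
N(d₁) = 0.644619,  N(d₂) = 0.625555
Call price V = S·N(d₁) − K·e^{−rT}·N(d₂) = 80.880355 − 77.124854 = 3.755501
ρ = K·T·e^{−rT}·N(d₂) = 9.440082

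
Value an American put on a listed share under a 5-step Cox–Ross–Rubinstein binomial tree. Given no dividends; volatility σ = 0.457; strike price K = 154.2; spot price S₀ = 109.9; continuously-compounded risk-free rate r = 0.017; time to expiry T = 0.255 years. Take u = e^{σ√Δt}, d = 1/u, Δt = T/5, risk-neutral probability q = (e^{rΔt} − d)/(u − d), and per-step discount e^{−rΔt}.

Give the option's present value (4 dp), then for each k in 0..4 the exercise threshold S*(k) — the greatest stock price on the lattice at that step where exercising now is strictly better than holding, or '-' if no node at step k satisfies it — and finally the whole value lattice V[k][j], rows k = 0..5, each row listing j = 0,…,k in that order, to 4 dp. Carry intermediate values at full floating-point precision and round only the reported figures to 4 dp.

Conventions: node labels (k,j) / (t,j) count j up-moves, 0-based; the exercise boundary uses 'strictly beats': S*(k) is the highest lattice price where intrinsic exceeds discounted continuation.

price = 44.7971
boundary = - 99.1234 109.9000 121.8482 135.0954
tree:
44.7971
55.0766 33.6712
64.7964 44.3000 22.1445
73.5632 55.0766 32.3518 11.0563
81.4703 64.7964 44.3000 19.1046 2.3019
88.6020 73.5632 55.0766 32.3518 4.4172 0.0000

Δt=0.05100  u=1.10872  d=0.90194  q=0.47842  discount=0.99913
step 5 (expiry): payoffs max(K−S,0) = 88.6020 73.5632 55.0766 32.3518 4.4172 0.0000
step 4: (k=4,j=0): S=72.7297, K−S=81.4703, hold=81.3366 ⇒ V=81.4703 exercise | (k=4,j=1): S=89.4036, K−S=64.7964, hold=64.6628 ⇒ V=64.7964 exercise | (k=4,j=2): S=109.9000, K−S=44.3000, hold=44.1664 ⇒ V=44.3000 exercise | (k=4,j=3): S=135.0954, K−S=19.1046, hold=18.9710 ⇒ V=19.1046 exercise | (k=4,j=4): S=166.0670, K−S=0.0000, hold=2.3019 ⇒ V=2.3019 continue  boundary S*=135.0954
step 3: (k=3,j=0): S=80.6368, K−S=73.5632, hold=73.4295 ⇒ V=73.5632 exercise | (k=3,j=1): S=99.1234, K−S=55.0766, hold=54.9429 ⇒ V=55.0766 exercise | (k=3,j=2): S=121.8482, K−S=32.3518, hold=32.2182 ⇒ V=32.3518 exercise | (k=3,j=3): S=149.7828, K−S=4.4172, hold=11.0563 ⇒ V=11.0563 continue  boundary S*=121.8482
step 2: (k=2,j=0): S=89.4036, K−S=64.7964, hold=64.6628 ⇒ V=64.7964 exercise | (k=2,j=1): S=109.9000, K−S=44.3000, hold=44.1664 ⇒ V=44.3000 exercise | (k=2,j=2): S=135.0954, K−S=19.1046, hold=22.1445 ⇒ V=22.1445 continue  boundary S*=109.9000
step 1: (k=1,j=0): S=99.1234, K−S=55.0766, hold=54.9429 ⇒ V=55.0766 exercise | (k=1,j=1): S=121.8482, K−S=32.3518, hold=33.6712 ⇒ V=33.6712 continue  boundary S*=99.1234
step 0: (k=0,j=0): S=109.9000, K−S=44.3000, hold=44.7971 ⇒ V=44.7971 continue  boundary S*=-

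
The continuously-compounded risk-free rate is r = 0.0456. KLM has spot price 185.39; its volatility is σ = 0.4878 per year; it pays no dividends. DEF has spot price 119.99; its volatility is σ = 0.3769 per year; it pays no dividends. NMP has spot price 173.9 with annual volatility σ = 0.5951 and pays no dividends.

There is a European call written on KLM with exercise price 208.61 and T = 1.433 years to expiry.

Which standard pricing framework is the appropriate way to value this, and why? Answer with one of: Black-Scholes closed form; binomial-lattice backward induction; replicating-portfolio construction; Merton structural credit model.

framework: Black-Scholes closed form

Key observation: with KLM following a GBM at constant σ and r, the European call struck at 208.61 prices in closed form — nothing here needs a stepwise model or a balance sheet.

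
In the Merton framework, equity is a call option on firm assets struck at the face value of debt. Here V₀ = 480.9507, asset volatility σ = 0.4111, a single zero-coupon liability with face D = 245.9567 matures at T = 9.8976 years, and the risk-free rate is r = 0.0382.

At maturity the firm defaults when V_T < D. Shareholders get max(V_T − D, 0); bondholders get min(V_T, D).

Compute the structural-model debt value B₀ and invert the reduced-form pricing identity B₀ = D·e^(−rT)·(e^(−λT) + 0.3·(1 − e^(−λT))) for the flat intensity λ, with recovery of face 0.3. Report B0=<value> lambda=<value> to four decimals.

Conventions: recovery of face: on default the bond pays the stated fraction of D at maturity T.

Apply the equity-as-call identities (strike 245.9567, horizon 9.8976 years):
d₁ = [ln(V₀/D) + (r + σ²/2)T] / (σ√T)
   = [ln(480.9507/245.9567) + (0.0382 + 0.5·0.4111²)·9.8976] / (0.4111·√9.8976)
   = [0.670609 + 1.214451] / 1.293339 = 1.457515
d₂ = d₁ − σ√T = 1.457515 − 1.293339 = 0.164175
N(d₁) = 0.927513,  N(d₂) = 0.565203,  e^(−rT) = 0.685170
E₀ = V₀·N(d₁) − D·e^(−rT)·N(d₂)
   = 480.9507·0.927513 − 245.9567·0.685170·0.565203 = 350.838629
B₀ = V₀ − E₀ = 480.9507 − 350.838629 = 130.112071
e^(−λT) = (B₀·e^(rT)/D − 0.3)/(1 − 0.3) = (130.1121·1.459492/245.9567 − 0.3)/0.7 = 0.67439593
λ = −ln(0.67439593)/9.8976 = 0.039801

B0=130.1121 lambda=0.0398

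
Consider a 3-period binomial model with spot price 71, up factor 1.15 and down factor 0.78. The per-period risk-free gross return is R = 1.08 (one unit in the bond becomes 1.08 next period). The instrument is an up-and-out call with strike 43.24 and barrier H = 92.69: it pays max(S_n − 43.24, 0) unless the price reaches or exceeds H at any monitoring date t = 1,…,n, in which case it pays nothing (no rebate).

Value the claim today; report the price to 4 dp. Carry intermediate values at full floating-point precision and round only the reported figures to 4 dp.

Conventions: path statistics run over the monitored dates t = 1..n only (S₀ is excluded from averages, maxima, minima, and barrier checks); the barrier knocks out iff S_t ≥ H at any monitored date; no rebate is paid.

Under the martingale measure an up-move has probability p* = 0.8108; value the claim as the probability-weighted average of per-path payoffs, discounted 3 periods at R = 1.08.
Enumerate all 2^3 = 8 price paths (U = up ×1.15, D = down ×0.78); each path with k up-moves has probability p*^k·(1−p*)^(3−k).
DDD: M=55.3800, payoff=0.0000, prob=0.006772
UDD: M=81.6500, payoff=6.4359, prob=0.029021
DUD: M=63.6870, payoff=6.4359, prob=0.029021
UUD: M=93.8975, payoff=0.0000, prob=0.124376
DDU: M=55.3800, payoff=6.4359, prob=0.029021
UDU: M=81.6500, payoff=30.0001, prob=0.124376
DUU: M=73.2400, payoff=30.0001, prob=0.124376
UUU: M=107.9821, payoff=0.0000, prob=0.533039
Price = Σ prob·payoff / R^3 = 8.022877 / 1.259712 = 6.3688

price = 6.3688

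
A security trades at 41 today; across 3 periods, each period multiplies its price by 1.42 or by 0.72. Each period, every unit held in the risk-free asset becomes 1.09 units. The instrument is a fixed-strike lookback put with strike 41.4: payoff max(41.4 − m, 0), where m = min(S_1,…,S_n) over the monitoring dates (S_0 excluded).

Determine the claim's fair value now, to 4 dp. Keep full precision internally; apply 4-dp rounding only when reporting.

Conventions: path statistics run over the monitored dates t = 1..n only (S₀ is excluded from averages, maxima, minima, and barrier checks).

Set p* = 0.5286 (from d < R < u); the path-dependent value is the discounted p*-expectation over all price paths.
Enumerate all 2^3 = 8 price paths (U = up ×1.42, D = down ×0.72); each path with k up-moves has probability p*^k·(1−p*)^(3−k).
DDD: m=15.3032, payoff=26.0968, prob=0.104773
UDD: m=30.1812, payoff=11.2188, prob=0.117472
DUD: m=29.5200, payoff=11.8800, prob=0.117472
UUD: m=58.2200, payoff=0.0000, prob=0.131711
DDU: m=21.2544, payoff=20.1456, prob=0.117472
UDU: m=41.9184, payoff=0.0000, prob=0.131711
DUU: m=29.5200, payoff=11.8800, prob=0.131711
UUU: m=58.2200, payoff=0.0000, prob=0.147676
Price = Σ prob·payoff / R^3 = 9.378978 / 1.295029 = 7.2423

price = 7.2423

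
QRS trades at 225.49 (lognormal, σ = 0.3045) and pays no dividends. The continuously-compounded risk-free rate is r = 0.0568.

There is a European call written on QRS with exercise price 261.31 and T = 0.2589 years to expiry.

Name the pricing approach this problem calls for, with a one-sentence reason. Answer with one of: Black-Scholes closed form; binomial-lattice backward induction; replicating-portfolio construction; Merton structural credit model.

framework: Black-Scholes closed form

Key observation: everything needed for the exact continuous-time valuation of the European call on QRS (strike 261.31) is given, and no feature rules the closed form out.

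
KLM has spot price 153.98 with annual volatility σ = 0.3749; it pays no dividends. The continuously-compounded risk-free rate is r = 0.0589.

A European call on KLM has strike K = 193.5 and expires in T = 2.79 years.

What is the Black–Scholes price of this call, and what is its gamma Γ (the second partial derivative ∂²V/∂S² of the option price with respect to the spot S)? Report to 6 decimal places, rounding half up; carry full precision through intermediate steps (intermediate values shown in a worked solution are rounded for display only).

σ√T = 0.3749·√2.79 = 0.626206
d₁ = (ln(S/K) + (r+σ²/2)T) / (σ√T) = (ln(153.98/193.5) + (0.0589+0.3749²/2)·2.79) / 0.626206 = (-0.228455 + 0.360398) / 0.626206 = 0.210703
d₂ = d₁ − σ√T = 0.210703 − 0.626206 = -0.415504
e^{−rT} = 0.848461
N(d₁) = 0.583440,  N(d₂) = 0.338887
Call price V = S·N(d₁) − K·e^{−rT}·N(d₂) = 89.838156 − 55.637468 = 34.200687
φ(d₁) = (1/√(2π))·e^{−d₁²/2} = 0.390184
Γ = φ(d₁) / (S·σ·√T) = 0.004047

price = 34.200687
Γ = 0.004047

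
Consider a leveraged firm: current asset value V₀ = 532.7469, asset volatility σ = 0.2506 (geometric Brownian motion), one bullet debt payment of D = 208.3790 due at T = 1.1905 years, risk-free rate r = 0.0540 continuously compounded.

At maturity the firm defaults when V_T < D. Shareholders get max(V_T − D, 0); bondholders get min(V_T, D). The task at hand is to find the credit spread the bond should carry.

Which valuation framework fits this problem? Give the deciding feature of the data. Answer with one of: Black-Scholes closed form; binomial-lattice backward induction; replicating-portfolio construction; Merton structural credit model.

framework: Merton structural credit model

Key observation: assets follow a GBM and default happens iff V_T < 208.3790; valuing claims on that split (equity as a call, risky debt as the residual) is the structural model's definition.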